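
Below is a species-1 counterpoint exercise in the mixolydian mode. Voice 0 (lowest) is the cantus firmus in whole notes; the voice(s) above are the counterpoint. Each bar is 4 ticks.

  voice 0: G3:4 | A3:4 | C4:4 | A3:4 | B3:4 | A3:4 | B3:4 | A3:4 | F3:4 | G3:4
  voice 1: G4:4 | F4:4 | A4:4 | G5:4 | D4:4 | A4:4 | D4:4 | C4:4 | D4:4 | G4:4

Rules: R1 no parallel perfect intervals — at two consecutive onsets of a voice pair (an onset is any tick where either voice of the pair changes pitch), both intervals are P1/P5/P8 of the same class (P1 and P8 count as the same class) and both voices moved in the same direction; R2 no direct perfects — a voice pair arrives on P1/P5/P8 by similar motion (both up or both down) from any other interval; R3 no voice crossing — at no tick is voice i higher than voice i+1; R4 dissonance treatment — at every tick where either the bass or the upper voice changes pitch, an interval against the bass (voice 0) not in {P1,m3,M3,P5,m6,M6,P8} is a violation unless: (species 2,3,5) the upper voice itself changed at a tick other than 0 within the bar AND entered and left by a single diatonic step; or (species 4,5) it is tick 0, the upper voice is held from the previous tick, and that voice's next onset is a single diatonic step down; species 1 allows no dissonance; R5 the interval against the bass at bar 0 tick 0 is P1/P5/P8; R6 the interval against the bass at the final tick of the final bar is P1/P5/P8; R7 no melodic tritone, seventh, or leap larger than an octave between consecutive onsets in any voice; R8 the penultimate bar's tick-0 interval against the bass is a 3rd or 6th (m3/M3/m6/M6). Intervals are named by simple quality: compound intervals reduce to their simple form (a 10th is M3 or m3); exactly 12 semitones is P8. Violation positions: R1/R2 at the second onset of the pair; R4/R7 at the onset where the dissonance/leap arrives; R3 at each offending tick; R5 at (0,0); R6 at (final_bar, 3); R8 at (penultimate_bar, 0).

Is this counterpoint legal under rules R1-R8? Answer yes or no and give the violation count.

bar 0: v0=G3 v1=G4 (P8)
bar 1: v0=A3 v1=F4 (m6)
bar 2: v0=C4 v1=A4 (M6)
bar 3: v0=A3 v1=G5 (m7)
bar 4: v0=B3 v1=D4 (m3)
bar 5: v0=A3 v1=A4 (P8)
bar 6: v0=B3 v1=D4 (m3)
bar 7: v0=A3 v1=C4 (m3)
bar 8: v0=F3 v1=D4 (M6)
bar 9: v0=G3 v1=G4 (P8)
  R4 @ bar3.0: A3/G5 m7 untreated
  R7 @ bar3.0: A4->G5 leap 10st
  R7 @ bar4.0: G5->D4 leap 17st
  R2 @ bar9.0: F3/D4 M6 -> G3/G4 P8 similar

No (4 violations)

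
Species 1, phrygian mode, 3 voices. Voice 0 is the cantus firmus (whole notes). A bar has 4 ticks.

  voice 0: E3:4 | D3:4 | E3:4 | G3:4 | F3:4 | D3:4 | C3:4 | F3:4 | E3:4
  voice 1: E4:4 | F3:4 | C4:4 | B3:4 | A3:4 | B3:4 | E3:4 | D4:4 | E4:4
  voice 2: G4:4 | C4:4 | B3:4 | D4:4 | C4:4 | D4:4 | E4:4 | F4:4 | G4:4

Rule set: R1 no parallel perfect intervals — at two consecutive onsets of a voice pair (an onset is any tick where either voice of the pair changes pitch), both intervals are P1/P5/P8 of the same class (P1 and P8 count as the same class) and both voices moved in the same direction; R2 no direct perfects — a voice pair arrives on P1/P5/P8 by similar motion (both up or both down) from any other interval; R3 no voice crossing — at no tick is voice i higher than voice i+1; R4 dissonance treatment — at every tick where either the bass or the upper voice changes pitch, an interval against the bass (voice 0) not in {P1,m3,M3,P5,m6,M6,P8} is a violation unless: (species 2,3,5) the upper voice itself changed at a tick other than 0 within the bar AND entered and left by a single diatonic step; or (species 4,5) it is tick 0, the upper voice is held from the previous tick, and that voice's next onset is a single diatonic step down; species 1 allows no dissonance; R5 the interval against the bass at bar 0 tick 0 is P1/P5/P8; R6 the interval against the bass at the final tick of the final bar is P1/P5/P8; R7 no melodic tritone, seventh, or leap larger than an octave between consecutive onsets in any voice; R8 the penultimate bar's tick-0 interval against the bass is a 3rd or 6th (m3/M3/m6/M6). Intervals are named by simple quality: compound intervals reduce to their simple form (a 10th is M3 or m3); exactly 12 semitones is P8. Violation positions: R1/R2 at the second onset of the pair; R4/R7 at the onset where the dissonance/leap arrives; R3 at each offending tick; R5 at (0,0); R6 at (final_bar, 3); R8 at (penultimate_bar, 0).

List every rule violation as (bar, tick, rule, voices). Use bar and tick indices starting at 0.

(0, 0, R5, (0, 2))
(1, 0, R2, (1, 2))
(1, 0, R4, (0, 2))
(1, 0, R7, (1,))
(2, 0, R3, (1, 2))
(2, 1, R3, (1, 2))
(2, 2, R3, (1, 2))
(2, 3, R3, (1, 2))
(3, 0, R1, (0, 2))
(4, 0, R1, (0, 2))
(7, 0, R2, (0, 2))
(7, 0, R7, (1,))
(7, 0, R8, (0, 2))
(8, 3, R6, (0, 2))

bar 0: v0=E3 v1=E4 v2=G4 downbeat m3
bar 1: v0=D3 v1=F3 v2=C4 downbeat m7
bar 2: v0=E3 v1=C4 v2=B3 downbeat P5
bar 3: v0=G3 v1=B3 v2=D4 downbeat P5
bar 4: v0=F3 v1=A3 v2=C4 downbeat P5
bar 5: v0=D3 v1=B3 v2=D4 downbeat P8
bar 6: v0=C3 v1=E3 v2=E4 downbeat M3
bar 7: v0=F3 v1=D4 v2=F4 downbeat P8
bar 8: v0=E3 v1=E4 v2=G4 downbeat m3
  -> R5 @ bar 0 tick 0 v(0, 2): opens on m3
  -> R2 @ bar 1 tick 0 v(1, 2): E4/G4 m3 -> F3/C4 P5 similar
  -> R4 @ bar 1 tick 0 v(0, 2): D3/C4 m7 untreated
  -> R7 @ bar 1 tick 0 v(1,): E4->F3 leap 11st
  -> R3 @ bar 2 tick 0 v(1, 2): C4 above B3
  -> R3 @ bar 2 tick 1 v(1, 2): C4 above B3
  -> R3 @ bar 2 tick 2 v(1, 2): C4 above B3
  -> R3 @ bar 2 tick 3 v(1, 2): C4 above B3
  -> R1 @ bar 3 tick 0 v(0, 2): E3/B3 P5 -> G3/D4 P5 similar
  -> R1 @ bar 4 tick 0 v(0, 2): G3/D4 P5 -> F3/C4 P5 similar
  -> R2 @ bar 7 tick 0 v(0, 2): C3/E4 M3 -> F3/F4 P8 similar
  -> R7 @ bar 7 tick 0 v(1,): E3->D4 leap 10st
  -> R8 @ bar 7 tick 0 v(0, 2): penult P8 not 3rd/6th
  -> R6 @ bar 8 tick 3 v(0, 2): closes on m3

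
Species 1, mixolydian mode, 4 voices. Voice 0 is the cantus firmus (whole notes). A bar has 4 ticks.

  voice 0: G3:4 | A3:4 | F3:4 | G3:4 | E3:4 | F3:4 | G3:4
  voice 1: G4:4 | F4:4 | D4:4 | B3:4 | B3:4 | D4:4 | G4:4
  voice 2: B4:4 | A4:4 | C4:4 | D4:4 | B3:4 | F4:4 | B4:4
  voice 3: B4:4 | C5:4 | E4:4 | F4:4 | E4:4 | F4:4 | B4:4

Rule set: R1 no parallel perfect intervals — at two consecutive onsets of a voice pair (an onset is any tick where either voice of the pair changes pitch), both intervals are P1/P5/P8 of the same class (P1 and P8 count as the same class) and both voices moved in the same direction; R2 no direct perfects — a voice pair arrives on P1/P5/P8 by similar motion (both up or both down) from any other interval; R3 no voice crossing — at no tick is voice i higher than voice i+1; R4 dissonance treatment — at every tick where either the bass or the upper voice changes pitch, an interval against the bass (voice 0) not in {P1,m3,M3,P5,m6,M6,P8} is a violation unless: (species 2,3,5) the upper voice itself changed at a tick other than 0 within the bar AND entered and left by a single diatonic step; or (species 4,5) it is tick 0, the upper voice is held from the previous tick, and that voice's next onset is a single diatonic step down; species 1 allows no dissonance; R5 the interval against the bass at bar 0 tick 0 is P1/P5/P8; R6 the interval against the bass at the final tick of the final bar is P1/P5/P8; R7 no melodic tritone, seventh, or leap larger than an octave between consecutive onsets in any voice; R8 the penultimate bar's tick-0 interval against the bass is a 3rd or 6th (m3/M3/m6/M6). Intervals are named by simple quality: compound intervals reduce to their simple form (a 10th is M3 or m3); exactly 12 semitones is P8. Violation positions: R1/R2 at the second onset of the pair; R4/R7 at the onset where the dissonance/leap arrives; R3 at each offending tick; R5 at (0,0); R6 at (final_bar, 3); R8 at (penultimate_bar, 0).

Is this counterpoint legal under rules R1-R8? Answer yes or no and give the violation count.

No (24 violations)

bar 0: v0=G3 v1=G4 v2=B4 v3=B4 (M3)
bar 1: v0=A3 v1=F4 v2=A4 v3=C5 (m3)
bar 2: v0=F3 v1=D4 v2=C4 v3=E4 (M7)
bar 3: v0=G3 v1=B3 v2=D4 v3=F4 (m7)
bar 4: v0=E3 v1=B3 v2=B3 v3=E4 (P8)
bar 5: v0=F3 v1=D4 v2=F4 v3=F4 (P8)
bar 6: v0=G3 v1=G4 v2=B4 v3=B4 (M3)
  R5 @ bar0.0: opens on M3
  R5 @ bar0.0: opens on M3
  R2 @ bar2.0: A3/A4 P8 -> F3/C4 P5 similar
  R3 @ bar2.0: D4 above C4
  R4 @ bar2.0: F3/E4 M7 untreated
  R3 @ bar2.1: D4 above C4
  R3 @ bar2.2: D4 above C4
  R3 @ bar2.3: D4 above C4
  R1 @ bar3.0: F3/C4 P5 -> G3/D4 P5 similar
  R4 @ bar3.0: G3/F4 m7 untreated
  R1 @ bar4.0: G3/D4 P5 -> E3/B3 P5 similar
  R2 @ bar4.0: G3/F4 m7 -> E3/E4 P8 similar
  R1 @ bar5.0: E3/E4 P8 -> F3/F4 P8 similar
  R2 @ bar5.0: E3/B3 P5 -> F3/F4 P8 similar
  R2 @ bar5.0: B3/E4 P4 -> F4/F4 P1 similar
  R7 @ bar5.0: B3->F4 leap 6st
  R8 @ bar5.0: penult P8 not 3rd/6th
  R8 @ bar5.0: penult P8 not 3rd/6th
  R1 @ bar6.0: F4/F4 P1 -> B4/B4 P1 similar
  R2 @ bar6.0: F3/D4 M6 -> G3/G4 P8 similar
  R7 @ bar6.0: F4->B4 leap 6st
  R7 @ bar6.0: F4->B4 leap 6st
  R6 @ bar6.3: closes on M3
  R6 @ bar6.3: closes on M3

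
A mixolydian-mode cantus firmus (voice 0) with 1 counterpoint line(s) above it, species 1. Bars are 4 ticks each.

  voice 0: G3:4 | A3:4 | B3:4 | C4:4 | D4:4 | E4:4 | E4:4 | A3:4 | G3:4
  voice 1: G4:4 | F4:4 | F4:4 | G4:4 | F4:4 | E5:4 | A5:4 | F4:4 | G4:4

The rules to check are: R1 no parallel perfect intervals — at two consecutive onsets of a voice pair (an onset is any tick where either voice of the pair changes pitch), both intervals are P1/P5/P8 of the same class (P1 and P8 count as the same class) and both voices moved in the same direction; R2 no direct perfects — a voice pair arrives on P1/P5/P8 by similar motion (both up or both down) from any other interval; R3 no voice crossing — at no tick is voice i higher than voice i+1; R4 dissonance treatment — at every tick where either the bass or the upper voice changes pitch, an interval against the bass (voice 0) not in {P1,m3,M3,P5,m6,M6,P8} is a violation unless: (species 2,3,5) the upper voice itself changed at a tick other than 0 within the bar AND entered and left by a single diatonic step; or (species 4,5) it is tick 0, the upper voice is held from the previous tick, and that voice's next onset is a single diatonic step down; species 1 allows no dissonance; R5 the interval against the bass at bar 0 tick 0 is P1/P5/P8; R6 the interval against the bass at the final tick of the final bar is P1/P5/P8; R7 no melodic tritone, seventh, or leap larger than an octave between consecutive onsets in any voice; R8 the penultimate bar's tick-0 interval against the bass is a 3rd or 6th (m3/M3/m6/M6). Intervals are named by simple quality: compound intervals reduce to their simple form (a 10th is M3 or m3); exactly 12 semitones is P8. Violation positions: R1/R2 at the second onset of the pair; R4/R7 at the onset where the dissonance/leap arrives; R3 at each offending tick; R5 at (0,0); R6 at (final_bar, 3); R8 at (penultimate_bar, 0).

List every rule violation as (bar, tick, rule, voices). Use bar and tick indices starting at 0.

bar 0: v0=G3 v1=G4 downbeat P8
bar 1: v0=A3 v1=F4 downbeat m6
bar 2: v0=B3 v1=F4 downbeat TT
bar 3: v0=C4 v1=G4 downbeat P5
bar 4: v0=D4 v1=F4 downbeat m3
bar 5: v0=E4 v1=E5 downbeat P8
bar 6: v0=E4 v1=A5 downbeat P4
bar 7: v0=A3 v1=F4 downbeat m6
bar 8: v0=G3 v1=G4 downbeat P8
  -> R4 @ bar 2 tick 0 v(0, 1): B3/F4 TT untreated
  -> R2 @ bar 3 tick 0 v(0, 1): B3/F4 TT -> C4/G4 P5 similar
  -> R2 @ bar 5 tick 0 v(0, 1): D4/F4 m3 -> E4/E5 P8 similar
  -> R7 @ bar 5 tick 0 v(1,): F4->E5 leap 11st
  -> R4 @ bar 6 tick 0 v(0, 1): E4/A5 P4 untreated
  -> R7 @ bar 7 tick 0 v(1,): A5->F4 leap 16st

(2, 0, R4, (0, 1))
(3, 0, R2, (0, 1))
(5, 0, R2, (0, 1))
(5, 0, R7, (1,))
(6, 0, R4, (0, 1))
(7, 0, R7, (1,))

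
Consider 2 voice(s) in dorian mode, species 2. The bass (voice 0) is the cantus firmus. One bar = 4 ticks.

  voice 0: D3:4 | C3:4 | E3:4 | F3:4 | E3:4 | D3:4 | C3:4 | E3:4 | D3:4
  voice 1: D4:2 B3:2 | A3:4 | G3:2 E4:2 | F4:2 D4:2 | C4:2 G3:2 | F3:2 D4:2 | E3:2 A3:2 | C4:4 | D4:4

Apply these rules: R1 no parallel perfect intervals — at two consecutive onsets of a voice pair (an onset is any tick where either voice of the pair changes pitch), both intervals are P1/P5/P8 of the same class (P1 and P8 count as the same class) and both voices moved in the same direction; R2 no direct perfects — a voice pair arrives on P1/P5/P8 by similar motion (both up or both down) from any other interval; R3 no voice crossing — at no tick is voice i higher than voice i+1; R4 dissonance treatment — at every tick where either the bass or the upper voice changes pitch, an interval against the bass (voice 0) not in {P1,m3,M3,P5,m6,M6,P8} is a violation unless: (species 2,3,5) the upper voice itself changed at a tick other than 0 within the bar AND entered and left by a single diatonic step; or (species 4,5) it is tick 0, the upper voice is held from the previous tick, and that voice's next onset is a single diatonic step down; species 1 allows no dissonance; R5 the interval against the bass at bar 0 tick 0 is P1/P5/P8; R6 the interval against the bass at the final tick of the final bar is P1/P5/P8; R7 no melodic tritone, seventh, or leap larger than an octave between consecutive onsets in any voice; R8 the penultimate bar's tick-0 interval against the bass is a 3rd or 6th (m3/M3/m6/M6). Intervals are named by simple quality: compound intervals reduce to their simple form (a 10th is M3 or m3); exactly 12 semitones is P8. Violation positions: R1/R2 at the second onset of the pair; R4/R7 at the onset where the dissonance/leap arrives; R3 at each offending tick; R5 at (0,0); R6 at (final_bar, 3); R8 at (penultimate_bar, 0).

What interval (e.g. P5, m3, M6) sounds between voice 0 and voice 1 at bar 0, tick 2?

voice 0=D3 voice 1=B3 -> M6

M6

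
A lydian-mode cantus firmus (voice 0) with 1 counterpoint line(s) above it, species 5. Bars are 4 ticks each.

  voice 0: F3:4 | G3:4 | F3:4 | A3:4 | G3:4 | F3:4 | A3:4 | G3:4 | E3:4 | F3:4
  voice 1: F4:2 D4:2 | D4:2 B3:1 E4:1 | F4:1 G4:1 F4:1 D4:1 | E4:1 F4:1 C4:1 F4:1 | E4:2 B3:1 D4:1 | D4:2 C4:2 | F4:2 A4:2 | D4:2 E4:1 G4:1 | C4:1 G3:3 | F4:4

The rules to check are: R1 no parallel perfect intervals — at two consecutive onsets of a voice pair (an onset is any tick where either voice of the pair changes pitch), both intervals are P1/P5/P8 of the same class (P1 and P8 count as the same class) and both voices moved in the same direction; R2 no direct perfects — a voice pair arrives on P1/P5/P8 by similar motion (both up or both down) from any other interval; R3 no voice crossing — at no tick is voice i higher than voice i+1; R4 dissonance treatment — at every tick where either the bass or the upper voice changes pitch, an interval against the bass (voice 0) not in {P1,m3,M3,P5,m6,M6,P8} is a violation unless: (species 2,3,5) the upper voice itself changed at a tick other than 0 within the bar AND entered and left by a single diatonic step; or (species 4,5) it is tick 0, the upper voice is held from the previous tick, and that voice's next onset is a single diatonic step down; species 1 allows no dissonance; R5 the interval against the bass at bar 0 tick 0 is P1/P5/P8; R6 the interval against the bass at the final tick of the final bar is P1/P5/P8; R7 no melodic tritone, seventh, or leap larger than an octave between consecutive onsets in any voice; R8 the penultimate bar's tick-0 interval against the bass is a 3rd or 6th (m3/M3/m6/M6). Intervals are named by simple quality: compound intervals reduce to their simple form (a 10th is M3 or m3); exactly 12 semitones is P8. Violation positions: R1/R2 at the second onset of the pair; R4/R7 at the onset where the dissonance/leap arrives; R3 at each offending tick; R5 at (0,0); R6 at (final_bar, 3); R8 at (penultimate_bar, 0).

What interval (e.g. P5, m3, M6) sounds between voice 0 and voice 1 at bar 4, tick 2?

voice 0=G3 voice 1=B3 -> M3

M3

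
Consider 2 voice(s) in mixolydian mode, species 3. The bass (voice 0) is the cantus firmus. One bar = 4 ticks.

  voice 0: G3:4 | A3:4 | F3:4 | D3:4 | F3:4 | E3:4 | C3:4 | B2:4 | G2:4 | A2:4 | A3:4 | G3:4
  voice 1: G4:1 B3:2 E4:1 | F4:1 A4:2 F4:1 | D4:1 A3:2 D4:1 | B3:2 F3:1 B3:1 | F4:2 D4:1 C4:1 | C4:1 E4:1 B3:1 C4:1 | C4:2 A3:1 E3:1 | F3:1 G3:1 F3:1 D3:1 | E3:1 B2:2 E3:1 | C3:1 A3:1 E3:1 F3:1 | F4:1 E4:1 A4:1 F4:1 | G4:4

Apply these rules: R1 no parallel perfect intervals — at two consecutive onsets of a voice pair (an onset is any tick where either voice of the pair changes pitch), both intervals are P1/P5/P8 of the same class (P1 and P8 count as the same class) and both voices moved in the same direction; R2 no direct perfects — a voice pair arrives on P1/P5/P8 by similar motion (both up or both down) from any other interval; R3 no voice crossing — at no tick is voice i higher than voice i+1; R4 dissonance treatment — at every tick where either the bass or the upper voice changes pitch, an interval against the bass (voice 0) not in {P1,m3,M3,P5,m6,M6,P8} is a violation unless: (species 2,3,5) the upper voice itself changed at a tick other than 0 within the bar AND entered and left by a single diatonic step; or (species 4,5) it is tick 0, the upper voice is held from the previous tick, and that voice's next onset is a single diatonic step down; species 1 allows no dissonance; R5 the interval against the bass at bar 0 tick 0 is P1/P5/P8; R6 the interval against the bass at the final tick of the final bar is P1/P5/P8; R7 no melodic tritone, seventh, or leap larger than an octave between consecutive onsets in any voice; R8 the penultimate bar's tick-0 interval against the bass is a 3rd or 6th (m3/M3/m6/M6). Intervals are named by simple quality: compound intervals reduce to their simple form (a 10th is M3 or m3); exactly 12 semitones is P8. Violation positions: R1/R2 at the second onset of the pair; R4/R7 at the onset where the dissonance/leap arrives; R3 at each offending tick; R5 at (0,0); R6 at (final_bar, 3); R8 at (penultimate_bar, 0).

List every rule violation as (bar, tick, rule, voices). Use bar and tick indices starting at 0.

bar 0: v0=G3 v1=G4 downbeat P8
bar 1: v0=A3 v1=F4 downbeat m6
bar 2: v0=F3 v1=D4 downbeat M6
bar 3: v0=D3 v1=B3 downbeat M6
bar 4: v0=F3 v1=F4 downbeat P8
bar 5: v0=E3 v1=C4 downbeat m6
bar 6: v0=C3 v1=C4 downbeat P8
bar 7: v0=B2 v1=F3 downbeat TT
bar 8: v0=G2 v1=E3 downbeat M6
bar 9: v0=A2 v1=C3 downbeat m3
bar 10: v0=A3 v1=F4 downbeat m6
bar 11: v0=G3 v1=G4 downbeat P8
  -> R7 @ bar 3 tick 2 v(1,): B3->F3 leap 6st
  -> R7 @ bar 3 tick 3 v(1,): F3->B3 leap 6st
  -> R2 @ bar 4 tick 0 v(0, 1): D3/B3 M6 -> F3/F4 P8 similar
  -> R7 @ bar 4 tick 0 v(1,): B3->F4 leap 6st
  -> R4 @ bar 7 tick 0 v(0, 1): B2/F3 TT untreated
  -> R4 @ bar 7 tick 2 v(0, 1): B2/F3 TT untreated

(3, 2, R7, (1,))
(3, 3, R7, (1,))
(4, 0, R2, (0, 1))
(4, 0, R7, (1,))
(7, 0, R4, (0, 1))
(7, 2, R4, (0, 1))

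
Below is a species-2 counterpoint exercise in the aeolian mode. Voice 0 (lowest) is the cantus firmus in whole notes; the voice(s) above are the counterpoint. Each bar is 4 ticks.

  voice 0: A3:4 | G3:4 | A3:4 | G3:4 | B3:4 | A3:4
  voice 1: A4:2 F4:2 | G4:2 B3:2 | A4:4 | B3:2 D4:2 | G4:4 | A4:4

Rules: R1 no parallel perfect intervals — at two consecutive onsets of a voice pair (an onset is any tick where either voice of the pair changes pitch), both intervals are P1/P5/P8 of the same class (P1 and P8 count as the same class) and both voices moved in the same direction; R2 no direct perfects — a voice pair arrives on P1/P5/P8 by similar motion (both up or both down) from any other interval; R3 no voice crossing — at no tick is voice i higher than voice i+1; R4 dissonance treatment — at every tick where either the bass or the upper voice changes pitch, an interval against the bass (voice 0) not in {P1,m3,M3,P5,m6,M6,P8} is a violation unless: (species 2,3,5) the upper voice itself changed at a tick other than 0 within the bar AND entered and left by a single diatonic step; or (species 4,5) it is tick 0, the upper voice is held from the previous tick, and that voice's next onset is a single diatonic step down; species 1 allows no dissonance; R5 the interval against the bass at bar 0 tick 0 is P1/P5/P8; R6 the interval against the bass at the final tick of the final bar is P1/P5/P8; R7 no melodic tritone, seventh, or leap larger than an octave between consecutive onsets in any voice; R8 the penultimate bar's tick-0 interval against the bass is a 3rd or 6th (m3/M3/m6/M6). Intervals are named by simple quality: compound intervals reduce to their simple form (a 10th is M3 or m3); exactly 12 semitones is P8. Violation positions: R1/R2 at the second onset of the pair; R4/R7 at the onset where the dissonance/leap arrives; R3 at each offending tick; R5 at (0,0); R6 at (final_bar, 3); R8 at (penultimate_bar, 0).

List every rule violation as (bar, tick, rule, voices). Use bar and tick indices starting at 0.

(2, 0, R2, (0, 1))
(2, 0, R7, (1,))
(3, 0, R7, (1,))

bar 0: v0=A3 v1=A4 downbeat P8
bar 1: v0=G3 v1=G4 downbeat P8
bar 2: v0=A3 v1=A4 downbeat P8
bar 3: v0=G3 v1=B3 downbeat M3
bar 4: v0=B3 v1=G4 downbeat m6
bar 5: v0=A3 v1=A4 downbeat P8
  -> R2 @ bar 2 tick 0 v(0, 1): G3/B3 M3 -> A3/A4 P8 similar
  -> R7 @ bar 2 tick 0 v(1,): B3->A4 leap 10st
  -> R7 @ bar 3 tick 0 v(1,): A4->B3 leap 10st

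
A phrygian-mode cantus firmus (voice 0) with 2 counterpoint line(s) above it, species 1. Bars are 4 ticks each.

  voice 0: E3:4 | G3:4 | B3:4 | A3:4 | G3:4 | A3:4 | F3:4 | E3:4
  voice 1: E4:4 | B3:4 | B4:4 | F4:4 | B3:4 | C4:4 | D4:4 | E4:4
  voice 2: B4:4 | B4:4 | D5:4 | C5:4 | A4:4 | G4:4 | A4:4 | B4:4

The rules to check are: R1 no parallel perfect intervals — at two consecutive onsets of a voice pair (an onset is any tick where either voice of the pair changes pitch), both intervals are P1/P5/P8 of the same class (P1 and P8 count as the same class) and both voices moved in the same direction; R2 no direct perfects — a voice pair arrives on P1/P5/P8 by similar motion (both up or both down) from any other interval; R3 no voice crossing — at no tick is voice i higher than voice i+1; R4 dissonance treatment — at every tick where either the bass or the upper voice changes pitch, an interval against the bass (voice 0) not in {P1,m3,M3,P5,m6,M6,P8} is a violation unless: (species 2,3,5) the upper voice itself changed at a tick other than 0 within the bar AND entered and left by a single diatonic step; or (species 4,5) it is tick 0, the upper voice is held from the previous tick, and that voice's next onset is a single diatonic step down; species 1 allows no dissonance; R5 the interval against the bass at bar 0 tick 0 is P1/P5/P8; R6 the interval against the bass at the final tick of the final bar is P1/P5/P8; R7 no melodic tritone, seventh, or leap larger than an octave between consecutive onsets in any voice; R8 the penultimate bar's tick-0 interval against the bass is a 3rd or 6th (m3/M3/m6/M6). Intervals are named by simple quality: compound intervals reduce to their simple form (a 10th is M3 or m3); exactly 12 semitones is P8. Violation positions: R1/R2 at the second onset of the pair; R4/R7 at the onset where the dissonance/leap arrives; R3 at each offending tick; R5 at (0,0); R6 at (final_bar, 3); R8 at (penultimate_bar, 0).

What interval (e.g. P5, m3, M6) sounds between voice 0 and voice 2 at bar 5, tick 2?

m7

voice 0=A3 voice 2=G4 -> m7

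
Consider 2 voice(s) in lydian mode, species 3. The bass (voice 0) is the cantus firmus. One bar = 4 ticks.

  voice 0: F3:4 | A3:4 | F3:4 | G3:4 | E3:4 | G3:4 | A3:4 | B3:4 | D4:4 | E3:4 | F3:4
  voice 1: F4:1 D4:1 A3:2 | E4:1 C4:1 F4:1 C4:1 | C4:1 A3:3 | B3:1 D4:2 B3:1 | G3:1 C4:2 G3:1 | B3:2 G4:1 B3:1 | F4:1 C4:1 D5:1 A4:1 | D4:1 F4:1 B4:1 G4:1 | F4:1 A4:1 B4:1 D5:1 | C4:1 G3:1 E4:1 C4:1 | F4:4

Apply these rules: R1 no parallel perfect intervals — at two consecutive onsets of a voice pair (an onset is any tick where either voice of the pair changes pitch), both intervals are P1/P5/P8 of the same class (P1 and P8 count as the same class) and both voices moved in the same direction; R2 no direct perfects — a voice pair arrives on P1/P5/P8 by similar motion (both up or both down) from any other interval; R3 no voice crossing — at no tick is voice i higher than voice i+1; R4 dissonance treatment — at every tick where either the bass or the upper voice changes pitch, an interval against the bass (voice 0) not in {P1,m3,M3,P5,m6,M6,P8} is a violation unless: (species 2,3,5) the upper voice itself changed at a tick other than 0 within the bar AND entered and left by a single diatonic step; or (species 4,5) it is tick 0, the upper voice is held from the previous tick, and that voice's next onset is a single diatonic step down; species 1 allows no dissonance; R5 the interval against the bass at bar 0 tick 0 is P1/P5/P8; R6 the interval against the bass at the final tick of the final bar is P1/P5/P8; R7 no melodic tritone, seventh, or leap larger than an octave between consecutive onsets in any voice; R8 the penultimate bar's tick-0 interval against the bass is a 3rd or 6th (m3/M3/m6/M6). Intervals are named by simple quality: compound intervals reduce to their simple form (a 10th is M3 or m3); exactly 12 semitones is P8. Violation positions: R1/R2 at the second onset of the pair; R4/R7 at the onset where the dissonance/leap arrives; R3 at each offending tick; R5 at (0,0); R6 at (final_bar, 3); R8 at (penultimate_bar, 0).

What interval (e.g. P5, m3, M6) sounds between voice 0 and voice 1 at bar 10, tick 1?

voice 0=F3 voice 1=F4 -> P8

P8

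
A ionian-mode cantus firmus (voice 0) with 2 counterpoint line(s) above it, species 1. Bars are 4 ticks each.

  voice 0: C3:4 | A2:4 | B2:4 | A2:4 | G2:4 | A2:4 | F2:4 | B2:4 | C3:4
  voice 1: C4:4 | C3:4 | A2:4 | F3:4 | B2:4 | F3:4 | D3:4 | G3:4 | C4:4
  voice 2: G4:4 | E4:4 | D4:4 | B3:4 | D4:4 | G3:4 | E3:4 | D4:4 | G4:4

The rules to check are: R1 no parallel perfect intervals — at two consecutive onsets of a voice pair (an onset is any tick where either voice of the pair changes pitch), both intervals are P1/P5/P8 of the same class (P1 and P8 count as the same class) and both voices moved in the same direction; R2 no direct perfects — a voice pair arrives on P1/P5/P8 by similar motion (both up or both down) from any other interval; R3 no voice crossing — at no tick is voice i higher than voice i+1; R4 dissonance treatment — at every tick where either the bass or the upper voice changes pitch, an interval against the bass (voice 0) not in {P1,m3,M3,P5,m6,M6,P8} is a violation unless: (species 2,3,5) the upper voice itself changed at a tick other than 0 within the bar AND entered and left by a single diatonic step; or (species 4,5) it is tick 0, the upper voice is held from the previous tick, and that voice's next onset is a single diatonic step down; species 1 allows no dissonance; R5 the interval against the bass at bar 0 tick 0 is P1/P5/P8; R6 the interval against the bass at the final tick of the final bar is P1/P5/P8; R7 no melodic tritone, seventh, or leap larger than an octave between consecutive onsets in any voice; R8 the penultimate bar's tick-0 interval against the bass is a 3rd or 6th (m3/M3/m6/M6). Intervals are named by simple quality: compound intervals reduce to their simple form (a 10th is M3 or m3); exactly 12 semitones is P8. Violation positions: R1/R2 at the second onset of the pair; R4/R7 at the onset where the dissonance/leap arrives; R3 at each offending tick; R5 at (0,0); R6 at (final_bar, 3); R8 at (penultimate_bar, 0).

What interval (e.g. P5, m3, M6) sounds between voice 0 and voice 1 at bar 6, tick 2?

M6

voice 0=F2 voice 1=D3 -> M6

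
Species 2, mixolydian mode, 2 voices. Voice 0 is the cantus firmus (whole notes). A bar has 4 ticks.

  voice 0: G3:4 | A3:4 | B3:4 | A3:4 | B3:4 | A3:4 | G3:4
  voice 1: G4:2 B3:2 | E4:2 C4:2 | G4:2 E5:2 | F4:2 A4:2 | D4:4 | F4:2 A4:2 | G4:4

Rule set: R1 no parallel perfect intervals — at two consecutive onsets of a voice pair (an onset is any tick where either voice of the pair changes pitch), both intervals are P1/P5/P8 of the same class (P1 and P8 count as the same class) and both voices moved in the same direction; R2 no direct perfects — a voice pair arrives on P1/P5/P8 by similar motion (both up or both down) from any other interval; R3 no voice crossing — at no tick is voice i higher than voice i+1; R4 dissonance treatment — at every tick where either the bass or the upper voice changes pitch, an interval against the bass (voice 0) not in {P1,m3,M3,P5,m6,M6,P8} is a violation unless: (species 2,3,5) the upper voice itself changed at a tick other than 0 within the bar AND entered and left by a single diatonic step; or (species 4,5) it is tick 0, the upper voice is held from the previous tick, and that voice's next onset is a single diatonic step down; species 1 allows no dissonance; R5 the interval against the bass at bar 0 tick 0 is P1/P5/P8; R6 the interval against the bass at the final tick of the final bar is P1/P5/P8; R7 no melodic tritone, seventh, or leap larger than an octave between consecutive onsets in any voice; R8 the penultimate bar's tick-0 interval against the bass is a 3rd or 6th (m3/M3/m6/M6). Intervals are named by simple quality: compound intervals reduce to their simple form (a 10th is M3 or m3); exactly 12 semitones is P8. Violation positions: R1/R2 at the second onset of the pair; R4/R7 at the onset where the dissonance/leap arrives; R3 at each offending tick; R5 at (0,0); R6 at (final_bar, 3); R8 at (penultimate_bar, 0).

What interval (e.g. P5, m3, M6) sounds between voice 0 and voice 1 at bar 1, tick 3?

voice 0=A3 voice 1=C4 -> m3

m3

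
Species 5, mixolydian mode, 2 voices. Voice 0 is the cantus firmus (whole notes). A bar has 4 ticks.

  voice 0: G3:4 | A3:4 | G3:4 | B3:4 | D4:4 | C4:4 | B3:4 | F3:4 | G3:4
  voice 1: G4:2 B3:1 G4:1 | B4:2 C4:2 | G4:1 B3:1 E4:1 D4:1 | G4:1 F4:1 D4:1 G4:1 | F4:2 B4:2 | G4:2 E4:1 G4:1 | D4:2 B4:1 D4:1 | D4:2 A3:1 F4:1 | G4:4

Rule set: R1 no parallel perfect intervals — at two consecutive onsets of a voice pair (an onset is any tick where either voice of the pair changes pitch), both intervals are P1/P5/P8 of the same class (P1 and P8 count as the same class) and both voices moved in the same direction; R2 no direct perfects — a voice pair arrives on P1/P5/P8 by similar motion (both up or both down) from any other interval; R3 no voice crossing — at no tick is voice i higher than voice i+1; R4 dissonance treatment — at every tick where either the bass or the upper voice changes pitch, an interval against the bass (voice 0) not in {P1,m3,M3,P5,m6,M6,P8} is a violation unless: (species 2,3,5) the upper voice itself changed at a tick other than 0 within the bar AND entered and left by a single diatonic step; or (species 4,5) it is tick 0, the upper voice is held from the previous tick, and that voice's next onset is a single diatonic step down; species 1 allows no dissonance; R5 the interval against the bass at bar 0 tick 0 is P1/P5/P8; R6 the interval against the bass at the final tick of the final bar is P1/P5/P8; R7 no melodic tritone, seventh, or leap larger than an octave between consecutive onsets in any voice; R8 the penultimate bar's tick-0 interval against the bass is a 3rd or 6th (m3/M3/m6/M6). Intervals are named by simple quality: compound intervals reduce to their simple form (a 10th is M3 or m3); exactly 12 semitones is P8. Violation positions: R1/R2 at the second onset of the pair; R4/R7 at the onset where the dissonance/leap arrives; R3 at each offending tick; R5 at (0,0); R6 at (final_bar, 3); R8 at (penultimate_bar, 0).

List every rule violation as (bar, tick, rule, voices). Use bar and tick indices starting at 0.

(1, 0, R4, (0, 1))
(1, 2, R7, (1,))
(3, 1, R4, (0, 1))
(4, 2, R7, (1,))
(5, 0, R2, (0, 1))
(7, 0, R7, (0,))
(8, 0, R1, (0, 1))

bar 0: v0=G3 v1=G4 downbeat P8
bar 1: v0=A3 v1=B4 downbeat M2
bar 2: v0=G3 v1=G4 downbeat P8
bar 3: v0=B3 v1=G4 downbeat m6
bar 4: v0=D4 v1=F4 downbeat m3
bar 5: v0=C4 v1=G4 downbeat P5
bar 6: v0=B3 v1=D4 downbeat m3
bar 7: v0=F3 v1=D4 downbeat M6
bar 8: v0=G3 v1=G4 downbeat P8
  -> R4 @ bar 1 tick 0 v(0, 1): A3/B4 M2 untreated
  -> R7 @ bar 1 tick 2 v(1,): B4->C4 leap 11st
  -> R4 @ bar 3 tick 1 v(0, 1): B3/F4 TT untreated
  -> R7 @ bar 4 tick 2 v(1,): F4->B4 leap 6st
  -> R2 @ bar 5 tick 0 v(0, 1): D4/B4 M6 -> C4/G4 P5 similar
  -> R7 @ bar 7 tick 0 v(0,): B3->F3 leap 6st
  -> R1 @ bar 8 tick 0 v(0, 1): F3/F4 P8 -> G3/G4 P8 similar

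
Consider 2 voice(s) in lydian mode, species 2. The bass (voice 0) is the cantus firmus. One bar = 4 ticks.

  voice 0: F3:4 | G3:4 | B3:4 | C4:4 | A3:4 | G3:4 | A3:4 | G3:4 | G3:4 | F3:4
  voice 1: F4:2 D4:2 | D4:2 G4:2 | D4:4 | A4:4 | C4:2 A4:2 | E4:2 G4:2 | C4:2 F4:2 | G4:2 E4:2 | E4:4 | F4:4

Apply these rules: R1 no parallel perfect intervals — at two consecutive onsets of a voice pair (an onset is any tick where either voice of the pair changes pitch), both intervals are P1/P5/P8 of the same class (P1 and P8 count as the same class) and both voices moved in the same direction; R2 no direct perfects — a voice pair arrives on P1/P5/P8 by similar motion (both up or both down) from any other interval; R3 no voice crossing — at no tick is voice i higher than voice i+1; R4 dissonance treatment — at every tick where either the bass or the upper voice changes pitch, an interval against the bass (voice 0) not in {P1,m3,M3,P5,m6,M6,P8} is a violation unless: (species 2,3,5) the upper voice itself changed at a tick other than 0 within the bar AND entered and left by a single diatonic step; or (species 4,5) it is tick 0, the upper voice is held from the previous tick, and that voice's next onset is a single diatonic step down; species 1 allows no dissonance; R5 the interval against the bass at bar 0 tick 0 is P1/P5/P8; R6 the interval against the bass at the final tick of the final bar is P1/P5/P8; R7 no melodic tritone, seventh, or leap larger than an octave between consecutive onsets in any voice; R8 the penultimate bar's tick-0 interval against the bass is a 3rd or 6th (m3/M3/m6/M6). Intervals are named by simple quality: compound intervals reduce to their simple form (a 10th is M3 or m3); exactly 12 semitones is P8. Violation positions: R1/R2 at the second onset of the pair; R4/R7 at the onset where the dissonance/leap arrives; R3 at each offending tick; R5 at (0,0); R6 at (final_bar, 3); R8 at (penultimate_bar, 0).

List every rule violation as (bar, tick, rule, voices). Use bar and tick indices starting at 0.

No violations across 10 bars (F3..F3 vs F4..F4).

bar 0: v0=F3 v1=F4 downbeat P8
bar 1: v0=G3 v1=D4 downbeat P5
bar 2: v0=B3 v1=D4 downbeat m3
bar 3: v0=C4 v1=A4 downbeat M6
bar 4: v0=A3 v1=C4 downbeat m3
bar 5: v0=G3 v1=E4 downbeat M6
bar 6: v0=A3 v1=C4 downbeat m3
bar 7: v0=G3 v1=G4 downbeat P8
bar 8: v0=G3 v1=E4 downbeat M6
bar 9: v0=F3 v1=F4 downbeat P8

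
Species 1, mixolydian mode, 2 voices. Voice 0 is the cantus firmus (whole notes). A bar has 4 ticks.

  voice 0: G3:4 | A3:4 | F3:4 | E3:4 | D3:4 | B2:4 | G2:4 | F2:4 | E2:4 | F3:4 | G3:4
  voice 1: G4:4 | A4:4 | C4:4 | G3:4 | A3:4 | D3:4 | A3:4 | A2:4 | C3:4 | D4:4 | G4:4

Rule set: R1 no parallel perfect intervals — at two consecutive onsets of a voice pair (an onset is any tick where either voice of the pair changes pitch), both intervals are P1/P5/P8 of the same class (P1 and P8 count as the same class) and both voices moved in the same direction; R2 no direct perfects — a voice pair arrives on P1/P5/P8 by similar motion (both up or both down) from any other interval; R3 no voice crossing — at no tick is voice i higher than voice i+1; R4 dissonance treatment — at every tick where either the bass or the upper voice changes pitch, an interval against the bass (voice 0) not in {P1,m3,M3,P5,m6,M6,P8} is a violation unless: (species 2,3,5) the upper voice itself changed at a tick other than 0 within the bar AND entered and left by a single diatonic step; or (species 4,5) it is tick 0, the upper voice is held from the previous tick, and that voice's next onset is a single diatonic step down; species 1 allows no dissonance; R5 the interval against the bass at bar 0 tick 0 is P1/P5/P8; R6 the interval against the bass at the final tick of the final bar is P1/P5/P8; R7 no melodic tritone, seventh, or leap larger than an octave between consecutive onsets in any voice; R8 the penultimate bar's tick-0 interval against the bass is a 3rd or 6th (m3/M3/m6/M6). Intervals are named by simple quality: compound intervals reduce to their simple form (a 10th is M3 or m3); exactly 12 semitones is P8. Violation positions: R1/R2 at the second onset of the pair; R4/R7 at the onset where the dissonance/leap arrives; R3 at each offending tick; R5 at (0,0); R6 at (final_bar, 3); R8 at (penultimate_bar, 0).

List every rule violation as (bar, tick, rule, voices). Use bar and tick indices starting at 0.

(1, 0, R1, (0, 1))
(2, 0, R2, (0, 1))
(6, 0, R4, (0, 1))
(9, 0, R7, (0,))
(9, 0, R7, (1,))
(10, 0, R2, (0, 1))

bar 0: v0=G3 v1=G4 downbeat P8
bar 1: v0=A3 v1=A4 downbeat P8
bar 2: v0=F3 v1=C4 downbeat P5
bar 3: v0=E3 v1=G3 downbeat m3
bar 4: v0=D3 v1=A3 downbeat P5
bar 5: v0=B2 v1=D3 downbeat m3
bar 6: v0=G2 v1=A3 downbeat M2
bar 7: v0=F2 v1=A2 downbeat M3
bar 8: v0=E2 v1=C3 downbeat m6
bar 9: v0=F3 v1=D4 downbeat M6
bar 10: v0=G3 v1=G4 downbeat P8
  -> R1 @ bar 1 tick 0 v(0, 1): G3/G4 P8 -> A3/A4 P8 similar
  -> R2 @ bar 2 tick 0 v(0, 1): A3/A4 P8 -> F3/C4 P5 similar
  -> R4 @ bar 6 tick 0 v(0, 1): G2/A3 M2 untreated
  -> R7 @ bar 9 tick 0 v(0,): E2->F3 leap 13st
  -> R7 @ bar 9 tick 0 v(1,): C3->D4 leap 14st
  -> R2 @ bar 10 tick 0 v(0, 1): F3/D4 M6 -> G3/G4 P8 similar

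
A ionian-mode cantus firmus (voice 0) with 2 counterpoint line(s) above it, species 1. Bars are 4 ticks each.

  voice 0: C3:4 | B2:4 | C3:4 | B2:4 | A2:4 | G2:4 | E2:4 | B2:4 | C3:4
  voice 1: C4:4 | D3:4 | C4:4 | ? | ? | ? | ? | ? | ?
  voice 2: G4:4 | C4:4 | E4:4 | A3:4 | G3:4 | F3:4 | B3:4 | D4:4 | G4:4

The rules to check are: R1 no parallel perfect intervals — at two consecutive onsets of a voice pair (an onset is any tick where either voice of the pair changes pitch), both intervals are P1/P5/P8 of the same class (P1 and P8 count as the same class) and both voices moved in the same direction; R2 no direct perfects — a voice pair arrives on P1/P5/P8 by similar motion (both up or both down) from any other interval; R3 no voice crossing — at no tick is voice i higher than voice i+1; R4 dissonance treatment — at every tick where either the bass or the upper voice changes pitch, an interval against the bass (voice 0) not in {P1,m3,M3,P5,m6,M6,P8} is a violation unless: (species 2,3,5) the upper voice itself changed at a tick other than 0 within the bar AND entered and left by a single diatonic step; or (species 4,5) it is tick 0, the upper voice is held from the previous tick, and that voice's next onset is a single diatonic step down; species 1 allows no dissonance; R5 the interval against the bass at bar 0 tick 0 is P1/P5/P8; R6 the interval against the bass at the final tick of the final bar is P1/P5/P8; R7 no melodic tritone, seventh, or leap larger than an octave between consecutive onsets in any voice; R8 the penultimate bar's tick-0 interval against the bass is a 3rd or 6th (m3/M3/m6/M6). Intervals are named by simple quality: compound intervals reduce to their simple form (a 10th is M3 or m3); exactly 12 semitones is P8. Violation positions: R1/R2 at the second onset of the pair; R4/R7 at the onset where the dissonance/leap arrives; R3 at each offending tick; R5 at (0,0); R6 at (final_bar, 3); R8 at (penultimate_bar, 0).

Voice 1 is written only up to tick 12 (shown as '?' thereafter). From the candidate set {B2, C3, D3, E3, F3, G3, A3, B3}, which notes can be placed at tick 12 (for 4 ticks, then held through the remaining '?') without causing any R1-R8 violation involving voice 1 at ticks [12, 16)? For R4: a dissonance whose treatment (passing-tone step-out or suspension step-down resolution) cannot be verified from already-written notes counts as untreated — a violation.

{G3}

B2: violates R1,R7
C3: violates R4
D3: violates R2,R7
E3: violates R4
F3: violates R4
G3: legal
A3: violates R2,R4
B3: violates R1,R3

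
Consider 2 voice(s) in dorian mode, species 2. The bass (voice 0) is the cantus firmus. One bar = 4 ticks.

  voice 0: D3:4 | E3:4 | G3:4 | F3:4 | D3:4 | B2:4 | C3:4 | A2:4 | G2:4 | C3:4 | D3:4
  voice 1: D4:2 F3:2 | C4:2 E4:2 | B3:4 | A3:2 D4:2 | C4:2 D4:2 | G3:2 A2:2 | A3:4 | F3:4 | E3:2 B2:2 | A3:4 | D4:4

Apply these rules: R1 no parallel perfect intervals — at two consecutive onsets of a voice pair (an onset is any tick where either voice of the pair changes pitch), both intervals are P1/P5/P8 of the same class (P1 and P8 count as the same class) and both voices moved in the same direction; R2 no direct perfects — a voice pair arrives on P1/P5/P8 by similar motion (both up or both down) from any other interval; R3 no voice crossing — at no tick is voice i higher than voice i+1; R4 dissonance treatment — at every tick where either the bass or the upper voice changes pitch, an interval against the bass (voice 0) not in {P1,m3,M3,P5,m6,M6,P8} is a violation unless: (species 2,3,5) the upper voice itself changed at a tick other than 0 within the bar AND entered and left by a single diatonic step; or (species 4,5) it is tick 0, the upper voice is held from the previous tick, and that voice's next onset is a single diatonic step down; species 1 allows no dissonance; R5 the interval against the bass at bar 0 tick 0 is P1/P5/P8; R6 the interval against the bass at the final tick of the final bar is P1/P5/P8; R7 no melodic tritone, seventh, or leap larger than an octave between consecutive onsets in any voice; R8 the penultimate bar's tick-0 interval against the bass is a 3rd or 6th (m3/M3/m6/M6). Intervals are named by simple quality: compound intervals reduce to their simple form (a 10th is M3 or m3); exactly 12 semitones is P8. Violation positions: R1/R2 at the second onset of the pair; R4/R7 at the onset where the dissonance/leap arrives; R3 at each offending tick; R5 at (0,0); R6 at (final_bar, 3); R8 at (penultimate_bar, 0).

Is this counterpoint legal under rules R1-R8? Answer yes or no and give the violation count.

bar 0: v0=D3 v1=D4 (P8)
bar 1: v0=E3 v1=C4 (m6)
bar 2: v0=G3 v1=B3 (M3)
bar 3: v0=F3 v1=A3 (M3)
bar 4: v0=D3 v1=C4 (m7)
bar 5: v0=B2 v1=G3 (m6)
bar 6: v0=C3 v1=A3 (M6)
bar 7: v0=A2 v1=F3 (m6)
bar 8: v0=G2 v1=E3 (M6)
bar 9: v0=C3 v1=A3 (M6)
bar 10: v0=D3 v1=D4 (P8)
  R4 @ bar4.0: D3/C4 m7 untreated
  R3 @ bar5.2: B2 above A2
  R4 @ bar5.2: B2/A2 M2 untreated
  R7 @ bar5.2: G3->A2 leap 10st
  R3 @ bar5.3: B2 above A2
  R7 @ bar9.0: B2->A3 leap 10st
  R2 @ bar10.0: C3/A3 M6 -> D3/D4 P8 similar

No (7 violations)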